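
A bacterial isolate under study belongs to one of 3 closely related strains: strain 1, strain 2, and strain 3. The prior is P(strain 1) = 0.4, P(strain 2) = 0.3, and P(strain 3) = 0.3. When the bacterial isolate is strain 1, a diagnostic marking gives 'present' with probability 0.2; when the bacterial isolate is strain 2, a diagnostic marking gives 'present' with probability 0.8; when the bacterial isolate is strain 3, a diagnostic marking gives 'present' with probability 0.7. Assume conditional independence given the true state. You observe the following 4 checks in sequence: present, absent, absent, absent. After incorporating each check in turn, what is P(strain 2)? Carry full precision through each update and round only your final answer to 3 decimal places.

Each posterior becomes the prior for the next update.
After 'present': normaliser = 0.2·0.4000 + 0.8·0.3000 + 0.7·0.3000; P(strain 1) ≈ 0.1509, P(strain 2) ≈ 0.4528, P(strain 3) ≈ 0.3962
After 'absent': normaliser = 0.8·0.1509 + 0.2·0.4528 + 0.3·0.3962; P(strain 1) ≈ 0.3657, P(strain 2) ≈ 0.2743, P(strain 3) ≈ 0.3600
After 'absent': normaliser = 0.8·0.3657 + 0.2·0.2743 + 0.3·0.3600; P(strain 1) ≈ 0.6424, P(strain 2) ≈ 0.1205, P(strain 3) ≈ 0.2371
After 'absent': normaliser = 0.8·0.6424 + 0.2·0.1205 + 0.3·0.2371; P(strain 1) ≈ 0.8437, P(strain 2) ≈ 0.0395, P(strain 3) ≈ 0.1168

0.040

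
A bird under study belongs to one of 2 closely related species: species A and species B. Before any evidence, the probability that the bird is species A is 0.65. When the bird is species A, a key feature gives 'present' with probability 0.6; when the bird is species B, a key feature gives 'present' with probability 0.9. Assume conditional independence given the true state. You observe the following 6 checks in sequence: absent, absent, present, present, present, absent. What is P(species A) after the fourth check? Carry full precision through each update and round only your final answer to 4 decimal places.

0.9296

Apply Bayes' rule sequentially, carrying P(species A) forward.
After 'absent': P(species A) = 0.4·0.6500 / (0.4·0.6500 + 0.1·0.3500) ≈ 0.8814
After 'absent': P(species A) = 0.4·0.8814 / (0.4·0.8814 + 0.1·0.1186) ≈ 0.9674
After 'present': P(species A) = 0.6·0.9674 / (0.6·0.9674 + 0.9·0.0326) ≈ 0.9519
After 'present': P(species A) = 0.6·0.9519 / (0.6·0.9519 + 0.9·0.0481) ≈ 0.9296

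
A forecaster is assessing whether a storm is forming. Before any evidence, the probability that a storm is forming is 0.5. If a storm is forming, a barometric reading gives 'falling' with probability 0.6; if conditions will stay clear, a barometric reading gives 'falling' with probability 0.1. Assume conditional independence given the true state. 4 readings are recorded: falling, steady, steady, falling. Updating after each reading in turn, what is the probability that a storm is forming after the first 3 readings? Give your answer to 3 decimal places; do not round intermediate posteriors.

0.542

After 'falling': P(storm) = 0.6·0.5000 / (0.6·0.5000 + 0.1·0.5000) ≈ 0.8571
After 'steady': P(storm) = 0.4·0.8571 / (0.4·0.8571 + 0.9·0.1429) ≈ 0.7273
After 'steady': P(storm) = 0.4·0.7273 / (0.4·0.7273 + 0.9·0.2727) ≈ 0.5424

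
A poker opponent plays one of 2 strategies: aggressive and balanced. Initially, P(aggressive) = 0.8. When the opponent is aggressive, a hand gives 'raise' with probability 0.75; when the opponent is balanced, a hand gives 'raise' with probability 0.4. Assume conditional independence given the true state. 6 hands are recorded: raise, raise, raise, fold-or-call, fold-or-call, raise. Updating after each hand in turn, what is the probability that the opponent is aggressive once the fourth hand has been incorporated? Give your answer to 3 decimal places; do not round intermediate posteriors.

0.917

After 'raise': P(aggressive) = 0.75·0.8000 / (0.75·0.8000 + 0.4·0.2000) ≈ 0.8824
After 'raise': P(aggressive) = 0.75·0.8824 / (0.75·0.8824 + 0.4·0.1176) ≈ 0.9336
After 'raise': P(aggressive) = 0.75·0.9336 / (0.75·0.9336 + 0.4·0.0664) ≈ 0.9635
After 'fold-or-call': P(aggressive) = 0.25·0.9635 / (0.25·0.9635 + 0.6·0.0365) ≈ 0.9166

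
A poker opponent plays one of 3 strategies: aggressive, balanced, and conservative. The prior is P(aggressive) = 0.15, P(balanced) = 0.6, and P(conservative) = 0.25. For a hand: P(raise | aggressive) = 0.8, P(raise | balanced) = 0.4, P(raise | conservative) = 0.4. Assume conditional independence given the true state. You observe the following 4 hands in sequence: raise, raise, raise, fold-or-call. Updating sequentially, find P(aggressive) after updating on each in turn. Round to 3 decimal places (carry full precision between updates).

Apply Bayes' rule sequentially, carrying P(aggressive) forward.
After 'raise': normaliser = 0.8·0.1500 + 0.4·0.6000 + 0.4·0.2500; P(aggressive) ≈ 0.2609, P(balanced) ≈ 0.5217, P(conservative) ≈ 0.2174
After 'raise': normaliser = 0.8·0.2609 + 0.4·0.5217 + 0.4·0.2174; P(aggressive) ≈ 0.4138, P(balanced) ≈ 0.4138, P(conservative) ≈ 0.1724
After 'raise': normaliser = 0.8·0.4138 + 0.4·0.4138 + 0.4·0.1724; P(aggressive) ≈ 0.5854, P(balanced) ≈ 0.2927, P(conservative) ≈ 0.1220
After 'fold-or-call': normaliser = 0.2·0.5854 + 0.6·0.2927 + 0.6·0.1220; P(aggressive) ≈ 0.3200, P(balanced) ≈ 0.4800, P(conservative) ≈ 0.2000

0.320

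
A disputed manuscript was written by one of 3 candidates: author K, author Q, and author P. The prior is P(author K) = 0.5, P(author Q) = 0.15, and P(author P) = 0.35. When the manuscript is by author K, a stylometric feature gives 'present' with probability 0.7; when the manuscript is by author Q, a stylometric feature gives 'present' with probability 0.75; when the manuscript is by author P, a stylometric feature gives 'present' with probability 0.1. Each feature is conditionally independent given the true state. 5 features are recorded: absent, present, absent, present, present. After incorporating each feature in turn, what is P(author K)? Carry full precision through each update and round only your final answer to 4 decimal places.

0.7846

After 'absent': normaliser = 0.3·0.5000 + 0.25·0.1500 + 0.9·0.3500; P(author K) ≈ 0.2985, P(author Q) ≈ 0.0746, P(author P) ≈ 0.6269
After 'present': normaliser = 0.7·0.2985 + 0.75·0.0746 + 0.1·0.6269; P(author K) ≈ 0.6378, P(author Q) ≈ 0.1708, P(author P) ≈ 0.1913
After 'absent': normaliser = 0.3·0.6378 + 0.25·0.1708 + 0.9·0.1913; P(author K) ≈ 0.4710, P(author Q) ≈ 0.1051, P(author P) ≈ 0.4239
After 'present': normaliser = 0.7·0.4710 + 0.75·0.1051 + 0.1·0.4239; P(author K) ≈ 0.7311, P(author Q) ≈ 0.1749, P(author P) ≈ 0.0940
After 'present': normaliser = 0.7·0.7311 + 0.75·0.1749 + 0.1·0.0940; P(author K) ≈ 0.7846, P(author Q) ≈ 0.2010, P(author P) ≈ 0.0144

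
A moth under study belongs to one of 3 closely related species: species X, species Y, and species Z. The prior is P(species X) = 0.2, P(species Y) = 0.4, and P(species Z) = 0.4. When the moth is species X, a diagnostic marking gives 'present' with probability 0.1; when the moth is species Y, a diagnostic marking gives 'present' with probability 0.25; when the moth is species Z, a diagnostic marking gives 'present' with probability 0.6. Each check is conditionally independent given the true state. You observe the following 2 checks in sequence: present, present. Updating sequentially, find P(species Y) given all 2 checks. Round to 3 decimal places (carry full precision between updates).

Apply Bayes' rule sequentially, carrying P(species Y) forward.
After 'present': normaliser = 0.1·0.2000 + 0.25·0.4000 + 0.6·0.4000; P(species X) ≈ 0.0556, P(species Y) ≈ 0.2778, P(species Z) ≈ 0.6667
After 'present': normaliser = 0.1·0.0556 + 0.25·0.2778 + 0.6·0.6667; P(species X) ≈ 0.0117, P(species Y) ≈ 0.1462, P(species Z) ≈ 0.8421

0.146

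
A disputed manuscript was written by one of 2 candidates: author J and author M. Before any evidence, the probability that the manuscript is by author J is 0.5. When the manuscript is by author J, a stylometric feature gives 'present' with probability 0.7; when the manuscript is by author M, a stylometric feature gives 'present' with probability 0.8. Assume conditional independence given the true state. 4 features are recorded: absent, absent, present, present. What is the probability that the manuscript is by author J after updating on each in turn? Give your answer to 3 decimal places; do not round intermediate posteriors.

0.633

After 'absent': P(author J) = 0.3·0.5000 / (0.3·0.5000 + 0.2·0.5000) ≈ 0.6000
After 'absent': P(author J) = 0.3·0.6000 / (0.3·0.6000 + 0.2·0.4000) ≈ 0.6923
After 'present': P(author J) = 0.7·0.6923 / (0.7·0.6923 + 0.8·0.3077) ≈ 0.6632
After 'present': P(author J) = 0.7·0.6632 / (0.7·0.6632 + 0.8·0.3368) ≈ 0.6327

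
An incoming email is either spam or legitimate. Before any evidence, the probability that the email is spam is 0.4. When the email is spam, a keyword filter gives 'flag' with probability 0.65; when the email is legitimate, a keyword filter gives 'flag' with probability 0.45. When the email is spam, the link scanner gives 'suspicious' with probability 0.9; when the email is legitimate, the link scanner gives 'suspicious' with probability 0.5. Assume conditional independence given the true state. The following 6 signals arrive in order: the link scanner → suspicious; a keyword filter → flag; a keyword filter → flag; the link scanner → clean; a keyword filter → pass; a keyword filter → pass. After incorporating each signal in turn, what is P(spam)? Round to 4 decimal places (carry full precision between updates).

0.1686

After the link scanner='suspicious': P(spam) = 0.9·0.4000 / (0.9·0.4000 + 0.5·0.6000) ≈ 0.5455
After a keyword filter='flag': P(spam) = 0.65·0.5455 / (0.65·0.5455 + 0.45·0.4545) ≈ 0.6341
After a keyword filter='flag': P(spam) = 0.65·0.6341 / (0.65·0.6341 + 0.45·0.3659) ≈ 0.7146
After the link scanner='clean': P(spam) = 0.1·0.7146 / (0.1·0.7146 + 0.5·0.2854) ≈ 0.3337
After a keyword filter='pass': P(spam) = 0.35·0.3337 / (0.35·0.3337 + 0.55·0.6663) ≈ 0.2417
After a keyword filter='pass': P(spam) = 0.35·0.2417 / (0.35·0.2417 + 0.55·0.7583) ≈ 0.1686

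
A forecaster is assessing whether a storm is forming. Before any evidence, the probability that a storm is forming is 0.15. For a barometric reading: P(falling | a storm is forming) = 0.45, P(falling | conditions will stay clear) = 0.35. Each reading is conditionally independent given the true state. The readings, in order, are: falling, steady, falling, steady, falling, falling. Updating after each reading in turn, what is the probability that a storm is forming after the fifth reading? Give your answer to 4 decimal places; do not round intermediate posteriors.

0.2117

Each posterior becomes the prior for the next update.
After 'falling': P(storm) = 0.45·0.1500 / (0.45·0.1500 + 0.35·0.8500) ≈ 0.1849
After 'steady': P(storm) = 0.55·0.1849 / (0.55·0.1849 + 0.65·0.8151) ≈ 0.1611
After 'falling': P(storm) = 0.45·0.1611 / (0.45·0.1611 + 0.35·0.8389) ≈ 0.1980
After 'steady': P(storm) = 0.55·0.1980 / (0.55·0.1980 + 0.65·0.8020) ≈ 0.1728
After 'falling': P(storm) = 0.45·0.1728 / (0.45·0.1728 + 0.35·0.8272) ≈ 0.2117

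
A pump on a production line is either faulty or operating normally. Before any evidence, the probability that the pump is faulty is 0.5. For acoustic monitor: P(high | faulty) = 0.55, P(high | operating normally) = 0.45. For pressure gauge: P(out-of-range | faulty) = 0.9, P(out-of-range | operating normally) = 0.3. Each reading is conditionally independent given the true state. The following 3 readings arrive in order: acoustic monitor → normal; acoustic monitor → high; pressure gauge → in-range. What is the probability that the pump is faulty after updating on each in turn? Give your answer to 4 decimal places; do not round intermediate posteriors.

After acoustic monitor='normal': P(faulty) = 0.45·0.5000 / (0.45·0.5000 + 0.55·0.5000) ≈ 0.4500
After acoustic monitor='high': P(faulty) = 0.55·0.4500 / (0.55·0.4500 + 0.45·0.5500) ≈ 0.5000
After pressure gauge='in-range': P(faulty) = 0.1·0.5000 / (0.1·0.5000 + 0.7·0.5000) ≈ 0.1250

0.1250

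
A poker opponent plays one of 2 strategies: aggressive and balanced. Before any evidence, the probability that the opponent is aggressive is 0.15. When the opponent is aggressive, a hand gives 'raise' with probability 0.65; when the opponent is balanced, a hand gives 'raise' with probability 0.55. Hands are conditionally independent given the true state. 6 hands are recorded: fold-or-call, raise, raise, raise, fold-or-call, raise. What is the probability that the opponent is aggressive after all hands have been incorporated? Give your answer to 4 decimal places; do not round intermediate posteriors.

Each posterior becomes the prior for the next update.
After 'fold-or-call': P(aggressive) = 0.35·0.1500 / (0.35·0.1500 + 0.45·0.8500) ≈ 0.1207
After 'raise': P(aggressive) = 0.65·0.1207 / (0.65·0.1207 + 0.55·0.8793) ≈ 0.1396
After 'raise': P(aggressive) = 0.65·0.1396 / (0.65·0.1396 + 0.55·0.8604) ≈ 0.1609
After 'raise': P(aggressive) = 0.65·0.1609 / (0.65·0.1609 + 0.55·0.8391) ≈ 0.1847
After 'fold-or-call': P(aggressive) = 0.35·0.1847 / (0.35·0.1847 + 0.45·0.8153) ≈ 0.1498
After 'raise': P(aggressive) = 0.65·0.1498 / (0.65·0.1498 + 0.55·0.8502) ≈ 0.1724

0.1724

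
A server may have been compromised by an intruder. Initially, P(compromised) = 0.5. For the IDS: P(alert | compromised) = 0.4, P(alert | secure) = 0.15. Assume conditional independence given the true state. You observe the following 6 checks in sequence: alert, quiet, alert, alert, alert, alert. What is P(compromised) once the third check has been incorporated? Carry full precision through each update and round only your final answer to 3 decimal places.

Each posterior becomes the prior for the next update.
After 'alert': P(compromised) = 0.4·0.5000 / (0.4·0.5000 + 0.15·0.5000) ≈ 0.7273
After 'quiet': P(compromised) = 0.6·0.7273 / (0.6·0.7273 + 0.85·0.2727) ≈ 0.6531
After 'alert': P(compromised) = 0.4·0.6531 / (0.4·0.6531 + 0.15·0.3469) ≈ 0.8339

0.834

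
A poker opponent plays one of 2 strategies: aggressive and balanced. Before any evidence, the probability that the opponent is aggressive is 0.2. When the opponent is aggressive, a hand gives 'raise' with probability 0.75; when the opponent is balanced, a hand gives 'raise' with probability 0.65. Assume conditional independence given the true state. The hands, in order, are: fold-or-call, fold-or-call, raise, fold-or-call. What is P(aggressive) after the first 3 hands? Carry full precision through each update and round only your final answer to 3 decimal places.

0.128

After 'fold-or-call': P(aggressive) = 0.25·0.2000 / (0.25·0.2000 + 0.35·0.8000) ≈ 0.1515
After 'fold-or-call': P(aggressive) = 0.25·0.1515 / (0.25·0.1515 + 0.35·0.8485) ≈ 0.1131
After 'raise': P(aggressive) = 0.75·0.1131 / (0.75·0.1131 + 0.65·0.8869) ≈ 0.1283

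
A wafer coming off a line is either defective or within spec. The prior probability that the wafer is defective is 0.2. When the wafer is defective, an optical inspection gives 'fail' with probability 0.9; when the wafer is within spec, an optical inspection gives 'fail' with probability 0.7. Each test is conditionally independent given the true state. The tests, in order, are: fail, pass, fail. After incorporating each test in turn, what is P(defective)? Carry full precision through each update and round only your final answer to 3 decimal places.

After 'fail': P(defective) = 0.9·0.2000 / (0.9·0.2000 + 0.7·0.8000) ≈ 0.2432
After 'pass': P(defective) = 0.1·0.2432 / (0.1·0.2432 + 0.3·0.7568) ≈ 0.0968
After 'fail': P(defective) = 0.9·0.0968 / (0.9·0.0968 + 0.7·0.9032) ≈ 0.1211

0.121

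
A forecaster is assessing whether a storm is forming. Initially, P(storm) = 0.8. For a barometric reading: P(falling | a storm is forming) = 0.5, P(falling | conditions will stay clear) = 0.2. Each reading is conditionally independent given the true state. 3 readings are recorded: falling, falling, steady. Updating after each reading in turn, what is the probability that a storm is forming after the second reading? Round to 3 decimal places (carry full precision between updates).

0.962

Each posterior becomes the prior for the next update.
After 'falling': P(storm) = 0.5·0.8000 / (0.5·0.8000 + 0.2·0.2000) ≈ 0.9091
After 'falling': P(storm) = 0.5·0.9091 / (0.5·0.9091 + 0.2·0.0909) ≈ 0.9615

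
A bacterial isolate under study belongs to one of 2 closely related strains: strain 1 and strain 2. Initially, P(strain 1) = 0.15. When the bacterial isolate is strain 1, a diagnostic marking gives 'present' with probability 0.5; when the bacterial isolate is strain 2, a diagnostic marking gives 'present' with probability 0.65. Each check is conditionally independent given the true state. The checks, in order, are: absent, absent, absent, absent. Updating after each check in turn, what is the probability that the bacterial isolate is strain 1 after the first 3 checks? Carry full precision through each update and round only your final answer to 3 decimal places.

After 'absent': P(strain 1) = 0.5·0.1500 / (0.5·0.1500 + 0.35·0.8500) ≈ 0.2013
After 'absent': P(strain 1) = 0.5·0.2013 / (0.5·0.2013 + 0.35·0.7987) ≈ 0.2648
After 'absent': P(strain 1) = 0.5·0.2648 / (0.5·0.2648 + 0.35·0.7352) ≈ 0.3397

0.340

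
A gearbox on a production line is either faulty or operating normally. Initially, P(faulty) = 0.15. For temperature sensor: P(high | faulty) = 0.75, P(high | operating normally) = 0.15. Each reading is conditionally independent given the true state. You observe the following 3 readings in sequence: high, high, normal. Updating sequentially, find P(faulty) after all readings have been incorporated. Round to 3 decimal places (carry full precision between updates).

After 'high': P(faulty) = 0.75·0.1500 / (0.75·0.1500 + 0.15·0.8500) ≈ 0.4688
After 'high': P(faulty) = 0.75·0.4688 / (0.75·0.4688 + 0.15·0.5312) ≈ 0.8152
After 'normal': P(faulty) = 0.25·0.8152 / (0.25·0.8152 + 0.85·0.1848) ≈ 0.5648

0.565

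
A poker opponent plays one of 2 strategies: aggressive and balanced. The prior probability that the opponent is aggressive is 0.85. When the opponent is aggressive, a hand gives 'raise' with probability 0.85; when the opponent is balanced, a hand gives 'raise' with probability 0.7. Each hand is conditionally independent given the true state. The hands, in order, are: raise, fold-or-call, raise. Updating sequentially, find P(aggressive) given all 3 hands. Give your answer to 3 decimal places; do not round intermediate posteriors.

After 'raise': P(aggressive) = 0.85·0.8500 / (0.85·0.8500 + 0.7·0.1500) ≈ 0.8731
After 'fold-or-call': P(aggressive) = 0.15·0.8731 / (0.15·0.8731 + 0.3·0.1269) ≈ 0.7748
After 'raise': P(aggressive) = 0.85·0.7748 / (0.85·0.7748 + 0.7·0.2252) ≈ 0.8069

0.807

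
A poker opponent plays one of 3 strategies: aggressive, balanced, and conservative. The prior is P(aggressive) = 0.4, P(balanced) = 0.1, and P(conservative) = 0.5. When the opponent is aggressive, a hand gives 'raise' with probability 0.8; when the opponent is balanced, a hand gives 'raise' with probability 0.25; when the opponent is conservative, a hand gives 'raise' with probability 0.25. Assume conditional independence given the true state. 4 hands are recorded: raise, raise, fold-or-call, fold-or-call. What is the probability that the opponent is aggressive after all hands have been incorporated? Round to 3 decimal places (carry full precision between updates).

Each posterior becomes the prior for the next update.
After 'raise': normaliser = 0.8·0.4000 + 0.25·0.1000 + 0.25·0.5000; P(aggressive) ≈ 0.6809, P(balanced) ≈ 0.0532, P(conservative) ≈ 0.2660
After 'raise': normaliser = 0.8·0.6809 + 0.25·0.0532 + 0.25·0.2660; P(aggressive) ≈ 0.8722, P(balanced) ≈ 0.0213, P(conservative) ≈ 0.1065
After 'fold-or-call': normaliser = 0.2·0.8722 + 0.75·0.0213 + 0.75·0.1065; P(aggressive) ≈ 0.6454, P(balanced) ≈ 0.0591, P(conservative) ≈ 0.2955
After 'fold-or-call': normaliser = 0.2·0.6454 + 0.75·0.0591 + 0.75·0.2955; P(aggressive) ≈ 0.3268, P(balanced) ≈ 0.1122, P(conservative) ≈ 0.5610

0.327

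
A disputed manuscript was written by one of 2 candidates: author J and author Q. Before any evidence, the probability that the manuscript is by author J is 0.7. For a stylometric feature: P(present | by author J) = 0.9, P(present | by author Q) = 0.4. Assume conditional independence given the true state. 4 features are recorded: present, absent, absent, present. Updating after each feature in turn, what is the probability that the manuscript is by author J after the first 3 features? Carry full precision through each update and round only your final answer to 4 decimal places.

0.1273

Each posterior becomes the prior for the next update.
After 'present': P(author J) = 0.9·0.7000 / (0.9·0.7000 + 0.4·0.3000) ≈ 0.8400
After 'absent': P(author J) = 0.1·0.8400 / (0.1·0.8400 + 0.6·0.1600) ≈ 0.4667
After 'absent': P(author J) = 0.1·0.4667 / (0.1·0.4667 + 0.6·0.5333) ≈ 0.1273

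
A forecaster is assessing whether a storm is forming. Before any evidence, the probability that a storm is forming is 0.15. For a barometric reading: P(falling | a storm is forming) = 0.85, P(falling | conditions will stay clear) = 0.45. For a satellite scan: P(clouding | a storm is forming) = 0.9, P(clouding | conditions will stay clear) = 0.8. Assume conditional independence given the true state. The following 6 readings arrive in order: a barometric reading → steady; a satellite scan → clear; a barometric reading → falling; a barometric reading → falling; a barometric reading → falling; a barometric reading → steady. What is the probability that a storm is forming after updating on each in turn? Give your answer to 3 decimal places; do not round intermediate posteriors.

0.042

After a barometric reading='steady': P(storm) = 0.15·0.1500 / (0.15·0.1500 + 0.55·0.8500) ≈ 0.0459
After a satellite scan='clear': P(storm) = 0.1·0.0459 / (0.1·0.0459 + 0.2·0.9541) ≈ 0.0235
After a barometric reading='falling': P(storm) = 0.85·0.0235 / (0.85·0.0235 + 0.45·0.9765) ≈ 0.0435
After a barometric reading='falling': P(storm) = 0.85·0.0435 / (0.85·0.0435 + 0.45·0.9565) ≈ 0.0791
After a barometric reading='falling': P(storm) = 0.85·0.0791 / (0.85·0.0791 + 0.45·0.9209) ≈ 0.1395
After a barometric reading='steady': P(storm) = 0.15·0.1395 / (0.15·0.1395 + 0.55·0.8605) ≈ 0.0424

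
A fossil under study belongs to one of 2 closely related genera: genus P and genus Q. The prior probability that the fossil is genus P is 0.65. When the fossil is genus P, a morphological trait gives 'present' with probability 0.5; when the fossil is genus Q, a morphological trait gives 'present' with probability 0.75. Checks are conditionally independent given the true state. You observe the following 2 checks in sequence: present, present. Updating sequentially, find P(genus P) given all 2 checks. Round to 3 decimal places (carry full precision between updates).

After 'present': P(genus P) = 0.5·0.6500 / (0.5·0.6500 + 0.75·0.3500) ≈ 0.5532
After 'present': P(genus P) = 0.5·0.5532 / (0.5·0.5532 + 0.75·0.4468) ≈ 0.4522

0.452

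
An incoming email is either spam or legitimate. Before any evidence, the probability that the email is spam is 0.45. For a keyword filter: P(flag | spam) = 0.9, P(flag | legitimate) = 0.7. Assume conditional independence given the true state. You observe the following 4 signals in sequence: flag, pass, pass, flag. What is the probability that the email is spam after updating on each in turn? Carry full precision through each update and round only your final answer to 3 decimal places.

0.131

After 'flag': P(spam) = 0.9·0.4500 / (0.9·0.4500 + 0.7·0.5500) ≈ 0.5127
After 'pass': P(spam) = 0.1·0.5127 / (0.1·0.5127 + 0.3·0.4873) ≈ 0.2596
After 'pass': P(spam) = 0.1·0.2596 / (0.1·0.2596 + 0.3·0.7404) ≈ 0.1047
After 'flag': P(spam) = 0.9·0.1047 / (0.9·0.1047 + 0.7·0.8953) ≈ 0.1306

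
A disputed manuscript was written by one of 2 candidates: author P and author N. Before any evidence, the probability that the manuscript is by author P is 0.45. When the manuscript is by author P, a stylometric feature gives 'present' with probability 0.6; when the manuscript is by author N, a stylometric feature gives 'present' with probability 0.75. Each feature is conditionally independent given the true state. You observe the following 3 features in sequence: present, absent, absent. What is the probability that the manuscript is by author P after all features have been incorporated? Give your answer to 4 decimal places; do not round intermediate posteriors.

0.6263

After 'present': P(author P) = 0.6·0.4500 / (0.6·0.4500 + 0.75·0.5500) ≈ 0.3956
After 'absent': P(author P) = 0.4·0.3956 / (0.4·0.3956 + 0.25·0.6044) ≈ 0.5115
After 'absent': P(author P) = 0.4·0.5115 / (0.4·0.5115 + 0.25·0.4885) ≈ 0.6263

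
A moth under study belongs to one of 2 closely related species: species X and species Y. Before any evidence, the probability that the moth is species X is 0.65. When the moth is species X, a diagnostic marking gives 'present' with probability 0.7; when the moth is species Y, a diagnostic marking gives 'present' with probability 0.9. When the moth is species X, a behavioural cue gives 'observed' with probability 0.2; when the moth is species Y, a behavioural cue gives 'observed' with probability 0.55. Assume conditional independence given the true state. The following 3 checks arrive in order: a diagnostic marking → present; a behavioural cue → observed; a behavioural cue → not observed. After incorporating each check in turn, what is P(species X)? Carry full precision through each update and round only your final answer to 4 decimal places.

After a diagnostic marking='present': P(species X) = 0.7·0.6500 / (0.7·0.6500 + 0.9·0.3500) ≈ 0.5909
After a behavioural cue='observed': P(species X) = 0.2·0.5909 / (0.2·0.5909 + 0.55·0.4091) ≈ 0.3444
After a behavioural cue='not observed': P(species X) = 0.8·0.3444 / (0.8·0.3444 + 0.45·0.6556) ≈ 0.4829

0.4829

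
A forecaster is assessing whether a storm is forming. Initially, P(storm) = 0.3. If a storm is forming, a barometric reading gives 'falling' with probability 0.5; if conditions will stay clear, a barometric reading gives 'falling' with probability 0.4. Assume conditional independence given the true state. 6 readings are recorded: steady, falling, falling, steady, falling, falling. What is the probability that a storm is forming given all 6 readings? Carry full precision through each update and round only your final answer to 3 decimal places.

After 'steady': P(storm) = 0.5·0.3000 / (0.5·0.3000 + 0.6·0.7000) ≈ 0.2632
After 'falling': P(storm) = 0.5·0.2632 / (0.5·0.2632 + 0.4·0.7368) ≈ 0.3086
After 'falling': P(storm) = 0.5·0.3086 / (0.5·0.3086 + 0.4·0.6914) ≈ 0.3582
After 'steady': P(storm) = 0.5·0.3582 / (0.5·0.3582 + 0.6·0.6418) ≈ 0.3174
After 'falling': P(storm) = 0.5·0.3174 / (0.5·0.3174 + 0.4·0.6826) ≈ 0.3676
After 'falling': P(storm) = 0.5·0.3676 / (0.5·0.3676 + 0.4·0.6324) ≈ 0.4208

0.421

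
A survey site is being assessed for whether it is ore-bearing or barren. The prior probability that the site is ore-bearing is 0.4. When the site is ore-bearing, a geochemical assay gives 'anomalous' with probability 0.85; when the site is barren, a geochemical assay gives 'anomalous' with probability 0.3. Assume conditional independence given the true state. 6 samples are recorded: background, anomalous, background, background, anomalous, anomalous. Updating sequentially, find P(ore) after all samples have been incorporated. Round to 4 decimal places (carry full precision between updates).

0.1298

After 'background': P(ore) = 0.15·0.4000 / (0.15·0.4000 + 0.7·0.6000) ≈ 0.1250
After 'anomalous': P(ore) = 0.85·0.1250 / (0.85·0.1250 + 0.3·0.8750) ≈ 0.2881
After 'background': P(ore) = 0.15·0.2881 / (0.15·0.2881 + 0.7·0.7119) ≈ 0.0798
After 'background': P(ore) = 0.15·0.0798 / (0.15·0.0798 + 0.7·0.9202) ≈ 0.0182
After 'anomalous': P(ore) = 0.85·0.0182 / (0.85·0.0182 + 0.3·0.9818) ≈ 0.0500
After 'anomalous': P(ore) = 0.85·0.0500 / (0.85·0.0500 + 0.3·0.9500) ≈ 0.1298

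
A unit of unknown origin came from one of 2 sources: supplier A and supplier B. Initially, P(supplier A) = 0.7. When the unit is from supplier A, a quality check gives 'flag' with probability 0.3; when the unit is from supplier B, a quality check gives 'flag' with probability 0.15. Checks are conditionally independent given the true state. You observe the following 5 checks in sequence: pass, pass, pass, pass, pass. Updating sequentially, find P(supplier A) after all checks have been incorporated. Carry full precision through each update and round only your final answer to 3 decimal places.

0.469

Each posterior becomes the prior for the next update.
After 'pass': P(supplier A) = 0.7·0.7000 / (0.7·0.7000 + 0.85·0.3000) ≈ 0.6577
After 'pass': P(supplier A) = 0.7·0.6577 / (0.7·0.6577 + 0.85·0.3423) ≈ 0.6128
After 'pass': P(supplier A) = 0.7·0.6128 / (0.7·0.6128 + 0.85·0.3872) ≈ 0.5658
After 'pass': P(supplier A) = 0.7·0.5658 / (0.7·0.5658 + 0.85·0.4342) ≈ 0.5177
After 'pass': P(supplier A) = 0.7·0.5177 / (0.7·0.5177 + 0.85·0.4823) ≈ 0.4692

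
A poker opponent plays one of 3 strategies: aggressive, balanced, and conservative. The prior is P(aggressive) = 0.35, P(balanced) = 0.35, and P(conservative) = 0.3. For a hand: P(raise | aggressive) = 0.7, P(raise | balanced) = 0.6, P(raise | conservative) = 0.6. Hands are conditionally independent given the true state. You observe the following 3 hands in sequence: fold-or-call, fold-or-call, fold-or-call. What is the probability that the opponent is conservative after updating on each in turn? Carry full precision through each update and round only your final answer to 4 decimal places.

0.3761

Apply Bayes' rule sequentially, carrying P(conservative) forward.
After 'fold-or-call': normaliser = 0.3·0.3500 + 0.4·0.3500 + 0.4·0.3000; P(aggressive) ≈ 0.2877, P(balanced) ≈ 0.3836, P(conservative) ≈ 0.3288
After 'fold-or-call': normaliser = 0.3·0.2877 + 0.4·0.3836 + 0.4·0.3288; P(aggressive) ≈ 0.2325, P(balanced) ≈ 0.4133, P(conservative) ≈ 0.3542
After 'fold-or-call': normaliser = 0.3·0.2325 + 0.4·0.4133 + 0.4·0.3542; P(aggressive) ≈ 0.1851, P(balanced) ≈ 0.4388, P(conservative) ≈ 0.3761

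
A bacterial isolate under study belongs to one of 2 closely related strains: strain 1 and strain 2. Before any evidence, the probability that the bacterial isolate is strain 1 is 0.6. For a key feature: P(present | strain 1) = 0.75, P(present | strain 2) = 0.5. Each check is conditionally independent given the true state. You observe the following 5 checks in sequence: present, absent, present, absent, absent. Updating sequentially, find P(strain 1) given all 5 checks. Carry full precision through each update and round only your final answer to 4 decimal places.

After 'present': P(strain 1) = 0.75·0.6000 / (0.75·0.6000 + 0.5·0.4000) ≈ 0.6923
After 'absent': P(strain 1) = 0.25·0.6923 / (0.25·0.6923 + 0.5·0.3077) ≈ 0.5294
After 'present': P(strain 1) = 0.75·0.5294 / (0.75·0.5294 + 0.5·0.4706) ≈ 0.6279
After 'absent': P(strain 1) = 0.25·0.6279 / (0.25·0.6279 + 0.5·0.3721) ≈ 0.4576
After 'absent': P(strain 1) = 0.25·0.4576 / (0.25·0.4576 + 0.5·0.5424) ≈ 0.2967

0.2967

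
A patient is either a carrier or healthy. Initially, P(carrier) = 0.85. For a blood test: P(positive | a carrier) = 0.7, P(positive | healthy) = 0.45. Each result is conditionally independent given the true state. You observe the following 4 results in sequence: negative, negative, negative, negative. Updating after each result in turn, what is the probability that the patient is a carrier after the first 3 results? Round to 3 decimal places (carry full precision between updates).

0.479

Apply Bayes' rule sequentially, carrying P(carrier) forward.
After 'negative': P(carrier) = 0.3·0.8500 / (0.3·0.8500 + 0.55·0.1500) ≈ 0.7556
After 'negative': P(carrier) = 0.3·0.7556 / (0.3·0.7556 + 0.55·0.2444) ≈ 0.6277
After 'negative': P(carrier) = 0.3·0.6277 / (0.3·0.6277 + 0.55·0.3723) ≈ 0.4791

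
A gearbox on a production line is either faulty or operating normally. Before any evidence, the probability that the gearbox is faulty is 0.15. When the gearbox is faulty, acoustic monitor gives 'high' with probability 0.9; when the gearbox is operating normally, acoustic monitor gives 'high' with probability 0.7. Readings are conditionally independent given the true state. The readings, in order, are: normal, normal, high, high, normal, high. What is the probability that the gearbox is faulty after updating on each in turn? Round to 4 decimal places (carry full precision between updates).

After 'normal': P(faulty) = 0.1·0.1500 / (0.1·0.1500 + 0.3·0.8500) ≈ 0.0556
After 'normal': P(faulty) = 0.1·0.0556 / (0.1·0.0556 + 0.3·0.9444) ≈ 0.0192
After 'high': P(faulty) = 0.9·0.0192 / (0.9·0.0192 + 0.7·0.9808) ≈ 0.0246
After 'high': P(faulty) = 0.9·0.0246 / (0.9·0.0246 + 0.7·0.9754) ≈ 0.0314
After 'normal': P(faulty) = 0.1·0.0314 / (0.1·0.0314 + 0.3·0.9686) ≈ 0.0107
After 'high': P(faulty) = 0.9·0.0107 / (0.9·0.0107 + 0.7·0.9893) ≈ 0.0137

0.0137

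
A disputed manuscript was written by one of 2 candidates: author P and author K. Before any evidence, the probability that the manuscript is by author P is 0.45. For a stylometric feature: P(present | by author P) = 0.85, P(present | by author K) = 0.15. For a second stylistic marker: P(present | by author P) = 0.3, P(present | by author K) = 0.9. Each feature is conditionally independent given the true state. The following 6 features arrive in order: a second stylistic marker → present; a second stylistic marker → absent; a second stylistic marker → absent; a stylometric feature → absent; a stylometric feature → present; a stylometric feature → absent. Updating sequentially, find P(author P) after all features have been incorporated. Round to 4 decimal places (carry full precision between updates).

0.7022

After a second stylistic marker='present': P(author P) = 0.3·0.4500 / (0.3·0.4500 + 0.9·0.5500) ≈ 0.2143
After a second stylistic marker='absent': P(author P) = 0.7·0.2143 / (0.7·0.2143 + 0.1·0.7857) ≈ 0.6562
After a second stylistic marker='absent': P(author P) = 0.7·0.6562 / (0.7·0.6562 + 0.1·0.3438) ≈ 0.9304
After a stylometric feature='absent': P(author P) = 0.15·0.9304 / (0.15·0.9304 + 0.85·0.0696) ≈ 0.7022
After a stylometric feature='present': P(author P) = 0.85·0.7022 / (0.85·0.7022 + 0.15·0.2978) ≈ 0.9304
After a stylometric feature='absent': P(author P) = 0.15·0.9304 / (0.15·0.9304 + 0.85·0.0696) ≈ 0.7022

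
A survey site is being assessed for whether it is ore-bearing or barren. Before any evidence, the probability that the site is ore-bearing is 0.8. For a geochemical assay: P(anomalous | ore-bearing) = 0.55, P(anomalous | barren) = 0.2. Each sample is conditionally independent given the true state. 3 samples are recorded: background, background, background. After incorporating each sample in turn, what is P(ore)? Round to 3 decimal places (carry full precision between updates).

After 'background': P(ore) = 0.45·0.8000 / (0.45·0.8000 + 0.8·0.2000) ≈ 0.6923
After 'background': P(ore) = 0.45·0.6923 / (0.45·0.6923 + 0.8·0.3077) ≈ 0.5586
After 'background': P(ore) = 0.45·0.5586 / (0.45·0.5586 + 0.8·0.4414) ≈ 0.4159

0.416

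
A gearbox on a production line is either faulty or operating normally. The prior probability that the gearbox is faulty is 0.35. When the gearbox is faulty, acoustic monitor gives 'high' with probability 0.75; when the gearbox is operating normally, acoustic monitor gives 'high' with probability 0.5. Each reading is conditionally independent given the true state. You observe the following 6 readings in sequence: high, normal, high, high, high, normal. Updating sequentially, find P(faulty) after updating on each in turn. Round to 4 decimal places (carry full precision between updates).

After 'high': P(faulty) = 0.75·0.3500 / (0.75·0.3500 + 0.5·0.6500) ≈ 0.4468
After 'normal': P(faulty) = 0.25·0.4468 / (0.25·0.4468 + 0.5·0.5532) ≈ 0.2877
After 'high': P(faulty) = 0.75·0.2877 / (0.75·0.2877 + 0.5·0.7123) ≈ 0.3772
After 'high': P(faulty) = 0.75·0.3772 / (0.75·0.3772 + 0.5·0.6228) ≈ 0.4761
After 'high': P(faulty) = 0.75·0.4761 / (0.75·0.4761 + 0.5·0.5239) ≈ 0.5768
After 'normal': P(faulty) = 0.25·0.5768 / (0.25·0.5768 + 0.5·0.4232) ≈ 0.4053

0.4053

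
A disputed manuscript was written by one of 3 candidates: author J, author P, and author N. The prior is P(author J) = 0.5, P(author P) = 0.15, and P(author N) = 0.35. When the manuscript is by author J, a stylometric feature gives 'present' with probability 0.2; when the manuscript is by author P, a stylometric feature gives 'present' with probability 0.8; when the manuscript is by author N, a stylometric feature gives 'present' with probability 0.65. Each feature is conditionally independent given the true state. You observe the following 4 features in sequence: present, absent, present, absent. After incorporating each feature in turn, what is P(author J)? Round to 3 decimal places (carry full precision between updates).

0.368

After 'present': normaliser = 0.2·0.5000 + 0.8·0.1500 + 0.65·0.3500; P(author J) ≈ 0.2235, P(author P) ≈ 0.2682, P(author N) ≈ 0.5084
After 'absent': normaliser = 0.8·0.2235 + 0.2·0.2682 + 0.35·0.5084; P(author J) ≈ 0.4357, P(author P) ≈ 0.1307, P(author N) ≈ 0.4336
After 'present': normaliser = 0.2·0.4357 + 0.8·0.1307 + 0.65·0.4336; P(author J) ≈ 0.1840, P(author P) ≈ 0.2208, P(author N) ≈ 0.5952
After 'absent': normaliser = 0.8·0.1840 + 0.2·0.2208 + 0.35·0.5952; P(author J) ≈ 0.3683, P(author P) ≈ 0.1105, P(author N) ≈ 0.5212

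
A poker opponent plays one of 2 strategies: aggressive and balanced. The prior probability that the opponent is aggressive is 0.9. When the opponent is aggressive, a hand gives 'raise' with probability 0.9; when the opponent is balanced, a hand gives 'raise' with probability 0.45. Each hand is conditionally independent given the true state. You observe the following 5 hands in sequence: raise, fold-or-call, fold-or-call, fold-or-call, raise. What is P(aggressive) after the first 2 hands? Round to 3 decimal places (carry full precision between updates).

After 'raise': P(aggressive) = 0.9·0.9000 / (0.9·0.9000 + 0.45·0.1000) ≈ 0.9474
After 'fold-or-call': P(aggressive) = 0.1·0.9474 / (0.1·0.9474 + 0.55·0.0526) ≈ 0.7660

0.766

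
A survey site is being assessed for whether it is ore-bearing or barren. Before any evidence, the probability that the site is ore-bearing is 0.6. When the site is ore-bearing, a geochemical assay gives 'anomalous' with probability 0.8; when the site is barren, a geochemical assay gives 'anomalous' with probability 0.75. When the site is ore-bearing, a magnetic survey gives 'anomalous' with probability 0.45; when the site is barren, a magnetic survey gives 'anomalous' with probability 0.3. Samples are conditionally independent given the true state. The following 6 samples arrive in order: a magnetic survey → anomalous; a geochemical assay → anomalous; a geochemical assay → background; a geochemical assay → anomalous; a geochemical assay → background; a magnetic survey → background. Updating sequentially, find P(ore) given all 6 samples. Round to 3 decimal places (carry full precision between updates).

Apply Bayes' rule sequentially, carrying P(ore) forward.
After a magnetic survey='anomalous': P(ore) = 0.45·0.6000 / (0.45·0.6000 + 0.3·0.4000) ≈ 0.6923
After a geochemical assay='anomalous': P(ore) = 0.8·0.6923 / (0.8·0.6923 + 0.75·0.3077) ≈ 0.7059
After a geochemical assay='background': P(ore) = 0.2·0.7059 / (0.2·0.7059 + 0.25·0.2941) ≈ 0.6575
After a geochemical assay='anomalous': P(ore) = 0.8·0.6575 / (0.8·0.6575 + 0.75·0.3425) ≈ 0.6719
After a geochemical assay='background': P(ore) = 0.2·0.6719 / (0.2·0.6719 + 0.25·0.3281) ≈ 0.6210
After a magnetic survey='background': P(ore) = 0.55·0.6210 / (0.55·0.6210 + 0.7·0.3790) ≈ 0.5628

0.563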